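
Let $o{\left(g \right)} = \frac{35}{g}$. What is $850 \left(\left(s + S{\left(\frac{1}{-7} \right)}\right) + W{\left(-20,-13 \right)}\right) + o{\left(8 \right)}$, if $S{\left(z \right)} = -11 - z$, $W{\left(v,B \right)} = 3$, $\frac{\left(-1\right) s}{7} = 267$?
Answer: $- \frac{89338155}{56} \approx -1.5953 \cdot 10^{6}$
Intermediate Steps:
$s = -1869$ ($s = \left(-7\right) 267 = -1869$)
$850 \left(\left(s + S{\left(\frac{1}{-7} \right)}\right) + W{\left(-20,-13 \right)}\right) + o{\left(8 \right)} = 850 \left(\left(-1869 - \frac{76}{7}\right) + 3\right) + \frac{35}{8} = 850 \left(- \frac{13159}{7} + 3\right) + \frac{35}{8} = 850 \left(- \frac{13138}{7}\right) + \frac{35}{8} = - \frac{11167300}{7} + \frac{35}{8} = - \frac{89338155}{56}$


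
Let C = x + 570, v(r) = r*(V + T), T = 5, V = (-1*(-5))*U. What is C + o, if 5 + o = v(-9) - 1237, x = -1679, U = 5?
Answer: -2621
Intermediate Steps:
V = 25 (V = -1*(-5)*5 = 5*5 = 25)
v(r) = 30*r (v(r) = r*(25 + 5) = r*30 = 30*r)
C = -1109 (C = -1679 + 570 = -1109)
o = -1512 (o = -5 + (30*(-9) - 1237) = -5 + (-270 - 1237) = -5 - 1507 = -1512)
C + o = -1109 - 1512 = -2621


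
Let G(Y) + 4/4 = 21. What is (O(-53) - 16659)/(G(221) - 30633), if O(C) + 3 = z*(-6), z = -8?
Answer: 16614/30613 ≈ 0.54271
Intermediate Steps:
O(C) = 45 (O(C) = -3 - 8*(-6) = -3 + 48 = 45)
G(Y) = 20 (G(Y) = -1 + 21 = 20)
(O(-53) - 16659)/(G(221) - 30633) = (45 - 16659)/(20 - 30633) = -16614/(-30613) = -16614*(-1/30613) = 16614/30613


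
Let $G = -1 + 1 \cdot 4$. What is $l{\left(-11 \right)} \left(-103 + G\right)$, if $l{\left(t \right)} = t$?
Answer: $1100$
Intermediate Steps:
$G = 3$ ($G = -1 + 4 = 3$)
$l{\left(-11 \right)} \left(-103 + G\right) = - 11 \left(-103 + 3\right) = \left(-11\right) \left(-100\right) = 1100$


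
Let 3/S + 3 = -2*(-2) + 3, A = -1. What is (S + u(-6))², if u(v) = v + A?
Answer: 625/16 ≈ 39.063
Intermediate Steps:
u(v) = -1 + v (u(v) = v - 1 = -1 + v)
S = ¾ (S = 3/(-3 + (-2*(-2) + 3)) = 3/(-3 + (4 + 3)) = 3/(-3 + 7) = 3/4 = 3*(¼) = ¾ ≈ 0.75000)
(S + u(-6))² = (¾ + (-1 - 6))² = (¾ - 7)² = (-25/4)² = 625/16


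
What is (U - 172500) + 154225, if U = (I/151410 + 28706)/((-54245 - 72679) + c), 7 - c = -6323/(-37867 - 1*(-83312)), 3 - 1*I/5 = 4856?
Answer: -3191925492474245455/174658604021244 ≈ -18275.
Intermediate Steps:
I = -24265 (I = 15 - 5*4856 = 15 - 24280 = -24265)
c = 324438/45445 (c = 7 - (-6323)/(-37867 - 1*(-83312)) = 7 - (-6323)/(-37867 + 83312) = 7 - (-6323)/45445 = 7 - 1*(-6323/45445) = 7 + 6323/45445 = 324438/45445 ≈ 7.1391)
U = -39503986011355/174658604021244 (U = (-24265/151410 + 28706)/((-54245 - 72679) + 324438/45445) = (-24265*1/151410 + 28706)/(-126924 + 324438/45445) = (-4853/30282 + 28706)/(-5767736742/45445) = (869270239/30282)*(-45445/5767736742) = -39503986011355/174658604021244 ≈ -0.22618)
(U - 172500) + 154225 = (-39503986011355/174658604021244 - 172500) + 154225 = -30128648697650601355/174658604021244 + 154225 = -3191925492474245455/174658604021244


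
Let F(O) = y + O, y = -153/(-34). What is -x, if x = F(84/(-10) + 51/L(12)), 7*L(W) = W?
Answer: -517/20 ≈ -25.850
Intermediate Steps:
L(W) = W/7
y = 9/2 (y = -153*(-1/34) = 9/2 ≈ 4.5000)
F(O) = 9/2 + O
x = 517/20 (x = 9/2 + (84/(-10) + 51/(((⅐)*12))) = 9/2 + (84*(-⅒) + 51/(12/7)) = 9/2 + (-42/5 + 51*(7/12)) = 9/2 + (-42/5 + 119/4) = 9/2 + 427/20 = 517/20 ≈ 25.850)
-x = -1*517/20 = -517/20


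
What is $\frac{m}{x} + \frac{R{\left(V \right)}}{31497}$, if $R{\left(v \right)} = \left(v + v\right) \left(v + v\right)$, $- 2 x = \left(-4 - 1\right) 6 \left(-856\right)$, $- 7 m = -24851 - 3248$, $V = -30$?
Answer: $- \frac{187155401}{943650120} \approx -0.19833$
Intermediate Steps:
$m = \frac{28099}{7}$ ($m = - \frac{-24851 - 3248}{7} = \left(- \frac{1}{7}\right) \left(-28099\right) = \frac{28099}{7} \approx 4014.1$)
$x = -12840$ ($x = - \frac{\left(-4 - 1\right) 6 \left(-856\right)}{2} = - \frac{\left(-5\right) 6 \left(-856\right)}{2} = - \frac{\left(-30\right) \left(-856\right)}{2} = \left(- \frac{1}{2}\right) 25680 = -12840$)
$R{\left(v \right)} = 4 v^{2}$ ($R{\left(v \right)} = 2 v 2 v = 4 v^{2}$)
$\frac{m}{x} + \frac{R{\left(V \right)}}{31497} = \frac{28099}{7 \left(-12840\right)} + \frac{4 \left(-30\right)^{2}}{31497} = \frac{28099}{7} \left(- \frac{1}{12840}\right) + 4 \cdot 900 \cdot \frac{1}{31497} = - \frac{28099}{89880} + 3600 \cdot \frac{1}{31497} = - \frac{28099}{89880} + \frac{1200}{10499} = - \frac{187155401}{943650120}$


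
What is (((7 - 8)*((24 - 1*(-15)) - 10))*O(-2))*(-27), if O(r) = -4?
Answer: -3132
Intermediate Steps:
(((7 - 8)*((24 - 1*(-15)) - 10))*O(-2))*(-27) = (((7 - 8)*((24 - 1*(-15)) - 10))*(-4))*(-27) = (-((24 + 15) - 10)*(-4))*(-27) = (-(39 - 10)*(-4))*(-27) = (-1*29*(-4))*(-27) = -29*(-4)*(-27) = 116*(-27) = -3132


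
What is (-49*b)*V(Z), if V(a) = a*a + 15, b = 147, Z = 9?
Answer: -691488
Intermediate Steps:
V(a) = 15 + a**2 (V(a) = a**2 + 15 = 15 + a**2)
(-49*b)*V(Z) = (-49*147)*(15 + 9**2) = -7203*(15 + 81) = -7203*96 = -691488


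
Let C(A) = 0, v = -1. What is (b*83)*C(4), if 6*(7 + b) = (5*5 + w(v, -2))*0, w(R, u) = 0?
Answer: 0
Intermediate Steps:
b = -7 (b = -7 + ((5*5 + 0)*0)/6 = -7 + ((25 + 0)*0)/6 = -7 + (25*0)/6 = -7 + (1/6)*0 = -7 + 0 = -7)
(b*83)*C(4) = -7*83*0 = -581*0 = 0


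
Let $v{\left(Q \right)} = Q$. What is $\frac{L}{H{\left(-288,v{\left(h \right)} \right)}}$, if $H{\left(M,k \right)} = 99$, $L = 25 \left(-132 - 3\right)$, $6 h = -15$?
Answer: $- \frac{375}{11} \approx -34.091$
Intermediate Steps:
$h = - \frac{5}{2}$ ($h = \frac{1}{6} \left(-15\right) = - \frac{5}{2} \approx -2.5$)
$L = -3375$ ($L = 25 \left(-135\right) = -3375$)
$\frac{L}{H{\left(-288,v{\left(h \right)} \right)}} = - \frac{3375}{99} = \left(-3375\right) \frac{1}{99} = - \frac{375}{11}$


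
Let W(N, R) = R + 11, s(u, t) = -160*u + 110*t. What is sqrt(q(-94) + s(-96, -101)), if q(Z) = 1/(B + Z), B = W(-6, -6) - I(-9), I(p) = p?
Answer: sqrt(1699995)/20 ≈ 65.192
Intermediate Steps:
W(N, R) = 11 + R
B = 14 (B = (11 - 6) - 1*(-9) = 5 + 9 = 14)
q(Z) = 1/(14 + Z)
sqrt(q(-94) + s(-96, -101)) = sqrt(1/(14 - 94) + (-160*(-96) + 110*(-101))) = sqrt(1/(-80) + (15360 - 11110)) = sqrt(-1/80 + 4250) = sqrt(339999/80) = sqrt(1699995)/20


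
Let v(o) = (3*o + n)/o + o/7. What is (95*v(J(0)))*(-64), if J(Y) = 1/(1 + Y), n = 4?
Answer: -304000/7 ≈ -43429.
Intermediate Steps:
v(o) = o/7 + (4 + 3*o)/o (v(o) = (3*o + 4)/o + o/7 = (4 + 3*o)/o + o*(⅐) = (4 + 3*o)/o + o/7 = o/7 + (4 + 3*o)/o)
(95*v(J(0)))*(-64) = (95*(3 + 4/(1/(1 + 0)) + 1/(7*(1 + 0))))*(-64) = (95*(3 + 4/(1/1) + (⅐)/1))*(-64) = (95*(3 + 4/1 + (⅐)*1))*(-64) = (95*(3 + 4*1 + ⅐))*(-64) = (95*(3 + 4 + ⅐))*(-64) = (95*(50/7))*(-64) = (4750/7)*(-64) = -304000/7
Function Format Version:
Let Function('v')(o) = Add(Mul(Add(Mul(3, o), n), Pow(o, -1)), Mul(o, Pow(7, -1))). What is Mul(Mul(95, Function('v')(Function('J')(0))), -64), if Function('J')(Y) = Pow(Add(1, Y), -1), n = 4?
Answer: Rational(-304000, 7) ≈ -43429.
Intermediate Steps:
Function('v')(o) = Add(Mul(Rational(1, 7), o), Mul(Pow(o, -1), Add(4, Mul(3, o)))) (Function('v')(o) = Add(Mul(Add(Mul(3, o), 4), Pow(o, -1)), Mul(o, Pow(7, -1))) = Add(Mul(Add(4, Mul(3, o)), Pow(o, -1)), Mul(o, Rational(1, 7))) = Add(Mul(Pow(o, -1), Add(4, Mul(3, o))), Mul(Rational(1, 7), o)) = Add(Mul(Rational(1, 7), o), Mul(Pow(o, -1), Add(4, Mul(3, o)))))
Mul(Mul(95, Function('v')(Function('J')(0))), -64) = Mul(Mul(95, Add(3, Mul(4, Pow(Pow(Add(1, 0), -1), -1)), Mul(Rational(1, 7), Pow(Add(1, 0), -1)))), -64) = Mul(Mul(95, Add(3, Mul(4, Pow(Pow(1, -1), -1)), Mul(Rational(1, 7), Pow(1, -1)))), -64) = Mul(Mul(95, Add(3, Mul(4, Pow(1, -1)), Mul(Rational(1, 7), 1))), -64) = Mul(Mul(95, Add(3, Mul(4, 1), Rational(1, 7))), -64) = Mul(Mul(95, Add(3, 4, Rational(1, 7))), -64) = Mul(Mul(95, Rational(50, 7)), -64) = Mul(Rational(4750, 7), -64) = Rational(-304000, 7)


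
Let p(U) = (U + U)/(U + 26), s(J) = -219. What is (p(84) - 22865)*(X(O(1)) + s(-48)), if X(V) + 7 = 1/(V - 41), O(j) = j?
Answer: 11368976131/2200 ≈ 5.1677e+6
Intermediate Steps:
X(V) = -7 + 1/(-41 + V) (X(V) = -7 + 1/(V - 41) = -7 + 1/(-41 + V))
p(U) = 2*U/(26 + U) (p(U) = (2*U)/(26 + U) = 2*U/(26 + U))
(p(84) - 22865)*(X(O(1)) + s(-48)) = (2*84/(26 + 84) - 22865)*((288 - 7*1)/(-41 + 1) - 219) = (2*84/110 - 22865)*((288 - 7)/(-40) - 219) = (2*84*(1/110) - 22865)*(-1/40*281 - 219) = (84/55 - 22865)*(-281/40 - 219) = -1257491/55*(-9041/40) = 11368976131/2200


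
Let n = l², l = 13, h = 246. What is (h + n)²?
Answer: 172225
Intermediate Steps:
n = 169 (n = 13² = 169)
(h + n)² = (246 + 169)² = 415² = 172225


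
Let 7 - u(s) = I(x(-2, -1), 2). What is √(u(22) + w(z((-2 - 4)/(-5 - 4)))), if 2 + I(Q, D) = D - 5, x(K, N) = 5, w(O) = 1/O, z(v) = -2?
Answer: √46/2 ≈ 3.3912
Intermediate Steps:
I(Q, D) = -7 + D (I(Q, D) = -2 + (D - 5) = -2 + (-5 + D) = -7 + D)
u(s) = 12 (u(s) = 7 - (-7 + 2) = 7 - 1*(-5) = 7 + 5 = 12)
√(u(22) + w(z((-2 - 4)/(-5 - 4)))) = √(12 + 1/(-2)) = √(12 - ½) = √(23/2) = √46/2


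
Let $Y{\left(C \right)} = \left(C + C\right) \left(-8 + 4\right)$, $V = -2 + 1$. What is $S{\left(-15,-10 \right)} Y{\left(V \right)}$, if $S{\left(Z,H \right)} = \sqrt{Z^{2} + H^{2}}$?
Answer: $40 \sqrt{13} \approx 144.22$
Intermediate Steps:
$V = -1$
$Y{\left(C \right)} = - 8 C$ ($Y{\left(C \right)} = 2 C \left(-4\right) = - 8 C$)
$S{\left(Z,H \right)} = \sqrt{H^{2} + Z^{2}}$
$S{\left(-15,-10 \right)} Y{\left(V \right)} = \sqrt{\left(-10\right)^{2} + \left(-15\right)^{2}} \left(\left(-8\right) \left(-1\right)\right) = \sqrt{100 + 225} \cdot 8 = \sqrt{325} \cdot 8 = 5 \sqrt{13} \cdot 8 = 40 \sqrt{13}$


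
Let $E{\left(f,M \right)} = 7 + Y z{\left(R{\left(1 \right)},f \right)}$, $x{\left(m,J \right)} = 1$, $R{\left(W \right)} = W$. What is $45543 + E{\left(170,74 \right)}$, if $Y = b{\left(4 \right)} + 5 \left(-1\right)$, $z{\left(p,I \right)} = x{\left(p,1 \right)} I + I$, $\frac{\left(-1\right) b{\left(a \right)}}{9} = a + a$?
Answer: $19370$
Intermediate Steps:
$b{\left(a \right)} = - 18 a$ ($b{\left(a \right)} = - 9 \left(a + a\right) = - 9 \cdot 2 a = - 18 a$)
$z{\left(p,I \right)} = 2 I$ ($z{\left(p,I \right)} = 1 I + I = I + I = 2 I$)
$Y = -77$ ($Y = \left(-18\right) 4 + 5 \left(-1\right) = -72 - 5 = -77$)
$E{\left(f,M \right)} = 7 - 154 f$ ($E{\left(f,M \right)} = 7 - 77 \cdot 2 f = 7 - 154 f$)
$45543 + E{\left(170,74 \right)} = 45543 + \left(7 - 26180\right) = 45543 - 26173 = 19370$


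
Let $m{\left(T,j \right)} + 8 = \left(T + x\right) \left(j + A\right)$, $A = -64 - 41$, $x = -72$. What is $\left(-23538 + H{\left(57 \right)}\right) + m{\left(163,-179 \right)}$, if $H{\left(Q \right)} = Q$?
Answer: $-49333$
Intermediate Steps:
$A = -105$
$m{\left(T,j \right)} = -8 + \left(-105 + j\right) \left(-72 + T\right)$ ($m{\left(T,j \right)} = -8 + \left(T - 72\right) \left(j - 105\right) = -8 + \left(-72 + T\right) \left(-105 + j\right) = -8 + \left(-105 + j\right) \left(-72 + T\right)$)
$\left(-23538 + H{\left(57 \right)}\right) + m{\left(163,-179 \right)} = \left(-23538 + 57\right) + \left(7552 - 17115 - -12888 + 163 \left(-179\right)\right) = -23481 + \left(7552 - 17115 + 12888 - 29177\right) = -23481 - 25852 = -49333$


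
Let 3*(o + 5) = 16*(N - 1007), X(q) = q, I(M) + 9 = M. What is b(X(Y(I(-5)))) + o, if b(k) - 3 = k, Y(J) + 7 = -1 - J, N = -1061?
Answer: -33076/3 ≈ -11025.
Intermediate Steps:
I(M) = -9 + M
Y(J) = -8 - J (Y(J) = -7 + (-1 - J) = -8 - J)
b(k) = 3 + k
o = -33103/3 (o = -5 + (16*(-1061 - 1007))/3 = -5 + (16*(-2068))/3 = -5 + (⅓)*(-33088) = -5 - 33088/3 = -33103/3 ≈ -11034.)
b(X(Y(I(-5)))) + o = (3 + (-8 - (-9 - 5))) - 33103/3 = (3 + (-8 - 1*(-14))) - 33103/3 = (3 + (-8 + 14)) - 33103/3 = (3 + 6) - 33103/3 = 9 - 33103/3 = -33076/3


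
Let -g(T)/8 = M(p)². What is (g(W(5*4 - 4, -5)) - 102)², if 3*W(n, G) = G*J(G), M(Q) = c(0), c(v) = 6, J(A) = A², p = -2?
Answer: 152100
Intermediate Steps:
M(Q) = 6
W(n, G) = G³/3 (W(n, G) = (G*G²)/3 = G³/3)
g(T) = -288 (g(T) = -8*6² = -8*36 = -288)
(g(W(5*4 - 4, -5)) - 102)² = (-288 - 102)² = (-390)² = 152100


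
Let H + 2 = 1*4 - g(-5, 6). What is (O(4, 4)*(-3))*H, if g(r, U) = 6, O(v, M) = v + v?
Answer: 96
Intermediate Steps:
O(v, M) = 2*v
H = -4 (H = -2 + (1*4 - 1*6) = -2 + (4 - 6) = -2 - 2 = -4)
(O(4, 4)*(-3))*H = ((2*4)*(-3))*(-4) = (8*(-3))*(-4) = -24*(-4) = 96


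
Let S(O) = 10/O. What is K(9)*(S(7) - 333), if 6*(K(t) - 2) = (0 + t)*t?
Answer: -71951/14 ≈ -5139.4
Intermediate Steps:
K(t) = 2 + t²/6 (K(t) = 2 + ((0 + t)*t)/6 = 2 + (t*t)/6 = 2 + t²/6)
K(9)*(S(7) - 333) = (2 + (⅙)*9²)*(10/7 - 333) = (2 + (⅙)*81)*(10*(⅐) - 333) = (2 + 27/2)*(10/7 - 333) = (31/2)*(-2321/7) = -71951/14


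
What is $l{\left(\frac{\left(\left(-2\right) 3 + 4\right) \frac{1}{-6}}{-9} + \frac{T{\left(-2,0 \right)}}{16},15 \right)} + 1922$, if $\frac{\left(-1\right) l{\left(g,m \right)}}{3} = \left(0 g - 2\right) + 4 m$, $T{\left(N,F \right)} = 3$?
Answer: $1748$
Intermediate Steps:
$l{\left(g,m \right)} = 6 - 12 m$ ($l{\left(g,m \right)} = - 3 \left(\left(0 g - 2\right) + 4 m\right) = - 3 \left(\left(0 - 2\right) + 4 m\right) = - 3 \left(-2 + 4 m\right) = 6 - 12 m$)
$l{\left(\frac{\left(\left(-2\right) 3 + 4\right) \frac{1}{-6}}{-9} + \frac{T{\left(-2,0 \right)}}{16},15 \right)} + 1922 = \left(6 - 180\right) + 1922 = -174 + 1922 = 1748$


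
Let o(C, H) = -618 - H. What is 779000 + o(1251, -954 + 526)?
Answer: 778810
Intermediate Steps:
779000 + o(1251, -954 + 526) = 779000 + (-618 - (-954 + 526)) = 779000 + (-618 - 1*(-428)) = 779000 + (-618 + 428) = 779000 - 190 = 778810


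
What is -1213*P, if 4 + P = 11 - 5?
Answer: -2426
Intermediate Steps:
P = 2 (P = -4 + (11 - 5) = -4 + 6 = 2)
-1213*P = -1213*2 = -2426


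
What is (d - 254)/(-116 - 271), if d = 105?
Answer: 149/387 ≈ 0.38501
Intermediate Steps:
(d - 254)/(-116 - 271) = (105 - 254)/(-116 - 271) = -149/(-387) = -149*(-1/387) = 149/387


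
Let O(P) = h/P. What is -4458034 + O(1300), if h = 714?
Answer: -2897721743/650 ≈ -4.4580e+6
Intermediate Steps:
O(P) = 714/P
-4458034 + O(1300) = -4458034 + 714/1300 = -4458034 + 714*(1/1300) = -4458034 + 357/650 = -2897721743/650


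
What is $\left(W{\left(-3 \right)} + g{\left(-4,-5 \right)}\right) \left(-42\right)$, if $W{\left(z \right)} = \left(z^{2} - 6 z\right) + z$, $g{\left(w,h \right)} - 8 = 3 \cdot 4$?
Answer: $-1848$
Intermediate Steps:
$g{\left(w,h \right)} = 20$ ($g{\left(w,h \right)} = 8 + 3 \cdot 4 = 8 + 12 = 20$)
$W{\left(z \right)} = z^{2} - 5 z$
$\left(W{\left(-3 \right)} + g{\left(-4,-5 \right)}\right) \left(-42\right) = \left(- 3 \left(-5 - 3\right) + 20\right) \left(-42\right) = \left(\left(-3\right) \left(-8\right) + 20\right) \left(-42\right) = \left(24 + 20\right) \left(-42\right) = 44 \left(-42\right) = -1848$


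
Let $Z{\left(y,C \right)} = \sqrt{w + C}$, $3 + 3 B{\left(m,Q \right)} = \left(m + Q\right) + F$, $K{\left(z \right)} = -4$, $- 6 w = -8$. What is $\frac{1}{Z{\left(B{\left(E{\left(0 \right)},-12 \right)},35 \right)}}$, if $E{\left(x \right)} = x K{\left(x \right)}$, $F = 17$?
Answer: $\frac{\sqrt{327}}{109} \approx 0.1659$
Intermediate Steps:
$w = \frac{4}{3}$ ($w = \left(- \frac{1}{6}\right) \left(-8\right) = \frac{4}{3} \approx 1.3333$)
$E{\left(x \right)} = - 4 x$ ($E{\left(x \right)} = x \left(-4\right) = - 4 x$)
$B{\left(m,Q \right)} = \frac{14}{3} + \frac{Q}{3} + \frac{m}{3}$ ($B{\left(m,Q \right)} = -1 + \frac{\left(m + Q\right) + 17}{3} = -1 + \frac{\left(Q + m\right) + 17}{3} = -1 + \frac{17 + Q + m}{3} = -1 + \left(\frac{17}{3} + \frac{Q}{3} + \frac{m}{3}\right) = \frac{14}{3} + \frac{Q}{3} + \frac{m}{3}$)
$Z{\left(y,C \right)} = \sqrt{\frac{4}{3} + C}$
$\frac{1}{Z{\left(B{\left(E{\left(0 \right)},-12 \right)},35 \right)}} = \frac{1}{\frac{1}{3} \sqrt{12 + 9 \cdot 35}} = \frac{1}{\frac{1}{3} \sqrt{12 + 315}} = \frac{1}{\frac{1}{3} \sqrt{327}} = \frac{\sqrt{327}}{109}$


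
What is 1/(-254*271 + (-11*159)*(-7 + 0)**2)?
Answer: -1/154535 ≈ -6.4710e-6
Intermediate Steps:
1/(-254*271 + (-11*159)*(-7 + 0)**2) = 1/(-68834 - 1749*(-7)**2) = 1/(-68834 - 1749*49) = 1/(-68834 - 85701) = 1/(-154535) = -1/154535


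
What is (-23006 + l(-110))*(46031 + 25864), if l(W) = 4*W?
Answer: -1685650170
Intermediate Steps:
(-23006 + l(-110))*(46031 + 25864) = (-23006 + 4*(-110))*(46031 + 25864) = (-23006 - 440)*71895 = -23446*71895 = -1685650170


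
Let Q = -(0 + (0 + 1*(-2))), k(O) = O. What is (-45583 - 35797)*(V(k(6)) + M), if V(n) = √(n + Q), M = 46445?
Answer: -3779694100 - 162760*√2 ≈ -3.7799e+9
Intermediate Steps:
Q = 2 (Q = -(0 + (0 - 2)) = -(0 - 2) = -1*(-2) = 2)
V(n) = √(2 + n) (V(n) = √(n + 2) = √(2 + n))
(-45583 - 35797)*(V(k(6)) + M) = (-45583 - 35797)*(√(2 + 6) + 46445) = -81380*(√8 + 46445) = -81380*(2*√2 + 46445) = -81380*(46445 + 2*√2) = -3779694100 - 162760*√2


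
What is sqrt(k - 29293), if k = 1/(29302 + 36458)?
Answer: I*sqrt(7917124560690)/16440 ≈ 171.15*I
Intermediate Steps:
k = 1/65760 ≈ 1.5207e-5
sqrt(k - 29293) = sqrt(1/65760 - 29293) = sqrt(-1926307679/65760) = I*sqrt(7917124560690)/16440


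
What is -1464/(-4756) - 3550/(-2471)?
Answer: 5125336/2938019 ≈ 1.7445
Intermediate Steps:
-1464/(-4756) - 3550/(-2471) = -1464*(-1/4756) - 3550*(-1/2471) = 366/1189 + 3550/2471 = 5125336/2938019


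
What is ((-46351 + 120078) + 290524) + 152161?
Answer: 516412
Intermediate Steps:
((-46351 + 120078) + 290524) + 152161 = (73727 + 290524) + 152161 = 364251 + 152161 = 516412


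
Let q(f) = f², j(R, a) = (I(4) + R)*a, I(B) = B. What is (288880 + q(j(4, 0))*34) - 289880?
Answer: -1000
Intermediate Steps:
j(R, a) = a*(4 + R) (j(R, a) = (4 + R)*a = a*(4 + R))
(288880 + q(j(4, 0))*34) - 289880 = (288880 + (0*(4 + 4))²*34) - 289880 = (288880 + (0*8)²*34) - 289880 = (288880 + 0²*34) - 289880 = (288880 + 0*34) - 289880 = (288880 + 0) - 289880 = 288880 - 289880 = -1000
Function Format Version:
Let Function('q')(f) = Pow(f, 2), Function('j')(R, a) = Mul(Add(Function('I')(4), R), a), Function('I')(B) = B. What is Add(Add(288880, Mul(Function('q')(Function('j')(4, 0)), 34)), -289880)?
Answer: -1000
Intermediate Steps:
Function('j')(R, a) = Mul(a, Add(4, R)) (Function('j')(R, a) = Mul(Add(4, R), a) = Mul(a, Add(4, R)))
Add(Add(288880, Mul(Function('q')(Function('j')(4, 0)), 34)), -289880) = Add(Add(288880, Mul(Pow(Mul(0, Add(4, 4)), 2), 34)), -289880) = Add(Add(288880, Mul(Pow(Mul(0, 8), 2), 34)), -289880) = Add(Add(288880, Mul(Pow(0, 2), 34)), -289880) = Add(Add(288880, Mul(0, 34)), -289880) = Add(Add(288880, 0), -289880) = Add(288880, -289880) = -1000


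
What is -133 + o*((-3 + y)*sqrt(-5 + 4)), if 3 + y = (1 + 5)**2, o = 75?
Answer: -133 + 2250*I ≈ -133.0 + 2250.0*I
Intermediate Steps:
y = 33 (y = -3 + (1 + 5)**2 = -3 + 6**2 = -3 + 36 = 33)
-133 + o*((-3 + y)*sqrt(-5 + 4)) = -133 + 75*((-3 + 33)*sqrt(-5 + 4)) = -133 + 75*(30*sqrt(-1)) = -133 + 75*(30*I) = -133 + 2250*I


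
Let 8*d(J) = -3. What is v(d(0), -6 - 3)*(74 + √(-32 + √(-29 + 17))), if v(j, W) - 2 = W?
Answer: -518 - 7*√(-32 + 2*I*√3) ≈ -520.14 - 39.656*I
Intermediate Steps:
d(J) = -3/8 (d(J) = (⅛)*(-3) = -3/8)
v(j, W) = 2 + W
v(d(0), -6 - 3)*(74 + √(-32 + √(-29 + 17))) = (2 + (-6 - 3))*(74 + √(-32 + √(-29 + 17))) = (2 - 9)*(74 + √(-32 + √(-12))) = -7*(74 + √(-32 + 2*I*√3)) = -518 - 7*√(-32 + 2*I*√3)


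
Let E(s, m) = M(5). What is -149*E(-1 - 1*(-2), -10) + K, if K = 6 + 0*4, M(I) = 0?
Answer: 6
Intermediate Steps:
E(s, m) = 0
K = 6 (K = 6 + 0 = 6)
-149*E(-1 - 1*(-2), -10) + K = -149*0 + 6 = 0 + 6 = 6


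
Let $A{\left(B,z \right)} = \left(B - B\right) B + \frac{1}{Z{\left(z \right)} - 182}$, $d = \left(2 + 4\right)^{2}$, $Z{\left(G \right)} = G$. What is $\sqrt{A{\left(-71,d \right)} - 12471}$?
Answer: $\frac{i \sqrt{265831982}}{146} \approx 111.67 i$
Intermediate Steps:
$d = 36$ ($d = 6^{2} = 36$)
$A{\left(B,z \right)} = \frac{1}{-182 + z}$ ($A{\left(B,z \right)} = \left(B - B\right) B + \frac{1}{z - 182} = 0 B + \frac{1}{-182 + z} = 0 + \frac{1}{-182 + z} = \frac{1}{-182 + z}$)
$\sqrt{A{\left(-71,d \right)} - 12471} = \sqrt{\frac{1}{-182 + 36} - 12471} = \sqrt{\frac{1}{-146} - 12471} = \sqrt{- \frac{1}{146} - 12471} = \sqrt{- \frac{1820767}{146}} = \frac{i \sqrt{265831982}}{146}$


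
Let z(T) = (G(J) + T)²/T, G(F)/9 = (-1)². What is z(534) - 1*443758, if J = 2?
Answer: -78890641/178 ≈ -4.4321e+5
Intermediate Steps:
G(F) = 9 (G(F) = 9*(-1)² = 9*1 = 9)
z(T) = (9 + T)²/T
z(534) - 1*443758 = (9 + 534)²/534 - 1*443758 = (1/534)*543² - 443758 = (1/534)*294849 - 443758 = 98283/178 - 443758 = -78890641/178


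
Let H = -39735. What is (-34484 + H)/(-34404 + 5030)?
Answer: 74219/29374 ≈ 2.5267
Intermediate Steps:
(-34484 + H)/(-34404 + 5030) = (-34484 - 39735)/(-34404 + 5030) = -74219/(-29374) = -74219*(-1/29374) = 74219/29374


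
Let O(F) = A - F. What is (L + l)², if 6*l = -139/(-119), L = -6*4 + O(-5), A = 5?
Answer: 97160449/509796 ≈ 190.59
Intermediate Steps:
O(F) = 5 - F
L = -14 (L = -6*4 + (5 - 1*(-5)) = -24 + (5 + 5) = -24 + 10 = -14)
l = 139/714 (l = (-139/(-119))/6 = (-139*(-1/119))/6 = (⅙)*(139/119) = 139/714 ≈ 0.19468)
(L + l)² = (-14 + 139/714)² = (-9857/714)² = 97160449/509796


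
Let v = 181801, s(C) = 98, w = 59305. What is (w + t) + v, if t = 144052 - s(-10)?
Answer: 385060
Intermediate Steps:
t = 143954 (t = 144052 - 1*98 = 144052 - 98 = 143954)
(w + t) + v = (59305 + 143954) + 181801 = 203259 + 181801 = 385060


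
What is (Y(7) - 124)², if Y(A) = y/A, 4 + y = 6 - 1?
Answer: 751689/49 ≈ 15341.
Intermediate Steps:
y = 1 (y = -4 + (6 - 1) = -4 + 5 = 1)
Y(A) = 1/A
(Y(7) - 124)² = (1/7 - 124)² = (⅐ - 124)² = (-867/7)² = 751689/49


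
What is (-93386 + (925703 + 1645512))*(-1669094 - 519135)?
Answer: -5422057274841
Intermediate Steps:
(-93386 + (925703 + 1645512))*(-1669094 - 519135) = (-93386 + 2571215)*(-2188229) = 2477829*(-2188229) = -5422057274841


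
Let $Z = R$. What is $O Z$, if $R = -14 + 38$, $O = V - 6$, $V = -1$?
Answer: $-168$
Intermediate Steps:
$O = -7$ ($O = -1 - 6 = -7$)
$R = 24$
$Z = 24$
$O Z = \left(-7\right) 24 = -168$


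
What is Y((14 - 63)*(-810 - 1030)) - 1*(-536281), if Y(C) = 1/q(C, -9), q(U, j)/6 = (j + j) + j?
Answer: 86877521/162 ≈ 5.3628e+5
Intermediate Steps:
q(U, j) = 18*j (q(U, j) = 6*((j + j) + j) = 6*(2*j + j) = 6*(3*j) = 18*j)
Y(C) = -1/162 (Y(C) = 1/(18*(-9)) = 1/(-162) = -1/162)
Y((14 - 63)*(-810 - 1030)) - 1*(-536281) = -1/162 - 1*(-536281) = -1/162 + 536281 = 86877521/162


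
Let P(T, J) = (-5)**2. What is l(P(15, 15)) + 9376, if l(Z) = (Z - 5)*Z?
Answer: 9876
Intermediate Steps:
P(T, J) = 25
l(Z) = Z*(-5 + Z) (l(Z) = (-5 + Z)*Z = Z*(-5 + Z))
l(P(15, 15)) + 9376 = 25*(-5 + 25) + 9376 = 25*20 + 9376 = 500 + 9376 = 9876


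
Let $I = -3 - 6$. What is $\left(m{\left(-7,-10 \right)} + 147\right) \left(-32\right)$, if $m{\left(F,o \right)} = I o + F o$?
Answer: $-9824$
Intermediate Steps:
$I = -9$
$m{\left(F,o \right)} = - 9 o + F o$
$\left(m{\left(-7,-10 \right)} + 147\right) \left(-32\right) = \left(- 10 \left(-9 - 7\right) + 147\right) \left(-32\right) = \left(\left(-10\right) \left(-16\right) + 147\right) \left(-32\right) = \left(160 + 147\right) \left(-32\right) = 307 \left(-32\right) = -9824$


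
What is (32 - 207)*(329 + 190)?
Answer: -90825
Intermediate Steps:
(32 - 207)*(329 + 190) = -175*519 = -90825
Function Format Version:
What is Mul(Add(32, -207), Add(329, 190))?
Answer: -90825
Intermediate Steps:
Mul(Add(32, -207), Add(329, 190)) = Mul(-175, 519) = -90825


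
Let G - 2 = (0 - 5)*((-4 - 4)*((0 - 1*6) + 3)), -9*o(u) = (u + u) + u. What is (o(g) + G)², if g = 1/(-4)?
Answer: 2002225/144 ≈ 13904.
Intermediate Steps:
g = -¼ ≈ -0.25000
o(u) = -u/3 (o(u) = -((u + u) + u)/9 = -(2*u + u)/9 = -u/3)
G = -118 (G = 2 + (0 - 5)*((-4 - 4)*((0 - 1*6) + 3)) = 2 - (-40)*((0 - 6) + 3) = 2 - (-40)*(-6 + 3) = 2 - (-40)*(-3) = 2 - 5*24 = 2 - 120 = -118)
(o(g) + G)² = (-⅓*(-¼) - 118)² = (1/12 - 118)² = (-1415/12)² = 2002225/144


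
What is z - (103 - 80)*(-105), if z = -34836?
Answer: -32421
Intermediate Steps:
z - (103 - 80)*(-105) = -34836 - (103 - 80)*(-105) = -34836 - 23*(-105) = -34836 - 1*(-2415) = -34836 + 2415 = -32421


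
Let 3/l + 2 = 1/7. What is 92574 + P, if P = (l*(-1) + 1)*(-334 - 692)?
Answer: 1168578/13 ≈ 89891.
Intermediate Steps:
l = -21/13 (l = 3/(-2 + 1/7) = 3/(-13/7) = 3*(-7/13) = -21/13 ≈ -1.6154)
P = -34884/13 (P = (-21/13*(-1) + 1)*(-334 - 692) = (21/13 + 1)*(-1026) = (34/13)*(-1026) = -34884/13 ≈ -2683.4)
92574 + P = 92574 - 34884/13 = 1168578/13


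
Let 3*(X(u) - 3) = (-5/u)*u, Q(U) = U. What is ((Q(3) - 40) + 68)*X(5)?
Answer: 124/3 ≈ 41.333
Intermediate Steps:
X(u) = 4/3 (X(u) = 3 + ((-5/u)*u)/3 = 3 + (⅓)*(-5) = 3 - 5/3 = 4/3)
((Q(3) - 40) + 68)*X(5) = ((3 - 40) + 68)*(4/3) = (-37 + 68)*(4/3) = 31*(4/3) = 124/3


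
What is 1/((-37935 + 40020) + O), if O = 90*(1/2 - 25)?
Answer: -1/120 ≈ -0.0083333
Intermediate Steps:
O = -2205 (O = 90*(1/2 - 25) = 90*(-49/2) = -2205)
1/((-37935 + 40020) + O) = 1/((-37935 + 40020) - 2205) = 1/(2085 - 2205) = 1/(-120) = -1/120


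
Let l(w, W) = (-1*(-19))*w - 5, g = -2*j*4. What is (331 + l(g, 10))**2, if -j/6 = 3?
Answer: 9375844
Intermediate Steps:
j = -18 (j = -6*3 = -18)
g = 144 (g = -2*(-18)*4 = 36*4 = 144)
l(w, W) = -5 + 19*w (l(w, W) = 19*w - 5 = -5 + 19*w)
(331 + l(g, 10))**2 = (331 + (-5 + 19*144))**2 = (331 + (-5 + 2736))**2 = (331 + 2731)**2 = 3062**2 = 9375844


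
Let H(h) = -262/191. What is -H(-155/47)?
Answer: 262/191 ≈ 1.3717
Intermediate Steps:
H(h) = -262/191 (H(h) = -262*1/191 = -262/191)
-H(-155/47) = -1*(-262/191) = 262/191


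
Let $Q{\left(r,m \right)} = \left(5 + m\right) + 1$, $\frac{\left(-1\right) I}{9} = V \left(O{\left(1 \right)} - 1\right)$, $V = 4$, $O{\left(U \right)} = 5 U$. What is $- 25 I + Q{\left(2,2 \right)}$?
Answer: $3608$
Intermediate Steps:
$I = -144$ ($I = - 9 \cdot 4 \left(5 \cdot 1 - 1\right) = - 9 \cdot 4 \left(5 - 1\right) = - 9 \cdot 4 \cdot 4 = \left(-9\right) 16 = -144$)
$Q{\left(r,m \right)} = 6 + m$
$- 25 I + Q{\left(2,2 \right)} = \left(-25\right) \left(-144\right) + \left(6 + 2\right) = 3600 + 8 = 3608$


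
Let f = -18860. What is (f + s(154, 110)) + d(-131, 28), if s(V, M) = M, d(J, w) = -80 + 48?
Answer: -18782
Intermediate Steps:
d(J, w) = -32
(f + s(154, 110)) + d(-131, 28) = (-18860 + 110) - 32 = -18750 - 32 = -18782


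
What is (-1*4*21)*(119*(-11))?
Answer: 109956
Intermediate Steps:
(-1*4*21)*(119*(-11)) = -4*21*(-1309) = -84*(-1309) = 109956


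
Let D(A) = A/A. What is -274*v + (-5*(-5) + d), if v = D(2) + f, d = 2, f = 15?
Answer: -4357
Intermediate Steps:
D(A) = 1
v = 16 (v = 1 + 15 = 16)
-274*v + (-5*(-5) + d) = -274*16 + (-5*(-5) + 2) = -4384 + (25 + 2) = -4384 + 27 = -4357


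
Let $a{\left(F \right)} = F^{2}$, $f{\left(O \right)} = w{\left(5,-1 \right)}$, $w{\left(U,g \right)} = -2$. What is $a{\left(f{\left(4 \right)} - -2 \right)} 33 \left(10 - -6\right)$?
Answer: $0$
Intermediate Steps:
$f{\left(O \right)} = -2$
$a{\left(f{\left(4 \right)} - -2 \right)} 33 \left(10 - -6\right) = \left(-2 - -2\right)^{2} \cdot 33 \left(10 - -6\right) = \left(-2 + 2\right)^{2} \cdot 33 \left(10 + 6\right) = 0^{2} \cdot 33 \cdot 16 = 0 \cdot 33 \cdot 16 = 0 \cdot 16 = 0$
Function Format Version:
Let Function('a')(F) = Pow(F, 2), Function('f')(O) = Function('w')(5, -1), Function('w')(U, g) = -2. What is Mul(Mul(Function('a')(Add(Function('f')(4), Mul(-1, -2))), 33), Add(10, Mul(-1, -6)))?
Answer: 0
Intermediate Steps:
Function('f')(O) = -2
Mul(Mul(Function('a')(Add(Function('f')(4), Mul(-1, -2))), 33), Add(10, Mul(-1, -6))) = Mul(Mul(Pow(Add(-2, Mul(-1, -2)), 2), 33), Add(10, Mul(-1, -6))) = Mul(Mul(Pow(Add(-2, 2), 2), 33), Add(10, 6)) = Mul(Mul(Pow(0, 2), 33), 16) = Mul(Mul(0, 33), 16) = Mul(0, 16) = 0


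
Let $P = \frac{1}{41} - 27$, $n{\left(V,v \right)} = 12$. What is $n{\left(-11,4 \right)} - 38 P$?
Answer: $\frac{42520}{41} \approx 1037.1$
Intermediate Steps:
$P = - \frac{1106}{41}$ ($P = \frac{1}{41} - 27 = - \frac{1106}{41} \approx -26.976$)
$n{\left(-11,4 \right)} - 38 P = 12 - - \frac{42028}{41} = 12 + \frac{42028}{41} = \frac{42520}{41}$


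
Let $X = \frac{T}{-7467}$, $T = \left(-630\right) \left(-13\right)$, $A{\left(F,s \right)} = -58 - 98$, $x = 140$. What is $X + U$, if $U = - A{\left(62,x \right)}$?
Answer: $\frac{385554}{2489} \approx 154.9$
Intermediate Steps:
$A{\left(F,s \right)} = -156$
$T = 8190$
$X = - \frac{2730}{2489}$ ($X = \frac{8190}{-7467} = 8190 \left(- \frac{1}{7467}\right) = - \frac{2730}{2489} \approx -1.0968$)
$U = 156$ ($U = \left(-1\right) \left(-156\right) = 156$)
$X + U = - \frac{2730}{2489} + 156 = \frac{385554}{2489}$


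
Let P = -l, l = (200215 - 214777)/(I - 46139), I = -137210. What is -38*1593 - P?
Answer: -11098833804/183349 ≈ -60534.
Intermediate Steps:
l = 14562/183349 (l = (200215 - 214777)/(-137210 - 46139) = -14562/(-183349) = -14562*(-1/183349) = 14562/183349 ≈ 0.079422)
P = -14562/183349 (P = -1*14562/183349 = -14562/183349 ≈ -0.079422)
-38*1593 - P = -38*1593 - 1*(-14562/183349) = -60534 + 14562/183349 = -11098833804/183349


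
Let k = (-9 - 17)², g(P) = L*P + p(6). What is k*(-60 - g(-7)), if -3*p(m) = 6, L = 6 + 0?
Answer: -10816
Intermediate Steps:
L = 6
p(m) = -2 (p(m) = -⅓*6 = -2)
g(P) = -2 + 6*P (g(P) = 6*P - 2 = -2 + 6*P)
k = 676 (k = (-26)² = 676)
k*(-60 - g(-7)) = 676*(-60 - (-2 + 6*(-7))) = 676*(-60 - (-2 - 42)) = 676*(-60 - 1*(-44)) = 676*(-60 + 44) = 676*(-16) = -10816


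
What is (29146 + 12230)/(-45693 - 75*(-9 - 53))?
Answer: -13792/13681 ≈ -1.0081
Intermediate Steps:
(29146 + 12230)/(-45693 - 75*(-9 - 53)) = 41376/(-45693 - 75*(-62)) = 41376/(-45693 + 4650) = 41376/(-41043) = 41376*(-1/41043) = -13792/13681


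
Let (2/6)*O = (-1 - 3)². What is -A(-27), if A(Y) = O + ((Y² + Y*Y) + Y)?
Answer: -1479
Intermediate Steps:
O = 48 (O = 3*(-1 - 3)² = 3*(-4)² = 3*16 = 48)
A(Y) = 48 + Y + 2*Y² (A(Y) = 48 + ((Y² + Y*Y) + Y) = 48 + ((Y² + Y²) + Y) = 48 + (2*Y² + Y) = 48 + (Y + 2*Y²) = 48 + Y + 2*Y²)
-A(-27) = -(48 - 27 + 2*(-27)²) = -(48 - 27 + 2*729) = -(48 - 27 + 1458) = -1*1479 = -1479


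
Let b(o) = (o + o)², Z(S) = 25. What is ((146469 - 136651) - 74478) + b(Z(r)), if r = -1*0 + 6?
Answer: -62160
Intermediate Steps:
r = 6 (r = 0 + 6 = 6)
b(o) = 4*o² (b(o) = (2*o)² = 4*o²)
((146469 - 136651) - 74478) + b(Z(r)) = ((146469 - 136651) - 74478) + 4*25² = (9818 - 74478) + 4*625 = -64660 + 2500 = -62160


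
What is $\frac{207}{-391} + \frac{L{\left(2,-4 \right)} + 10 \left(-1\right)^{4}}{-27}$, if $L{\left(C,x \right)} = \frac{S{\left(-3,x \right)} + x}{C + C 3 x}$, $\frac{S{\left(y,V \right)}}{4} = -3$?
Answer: $- \frac{4679}{5049} \approx -0.92672$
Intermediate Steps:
$S{\left(y,V \right)} = -12$ ($S{\left(y,V \right)} = 4 \left(-3\right) = -12$)
$L{\left(C,x \right)} = \frac{-12 + x}{C + 3 C x}$ ($L{\left(C,x \right)} = \frac{-12 + x}{C + C 3 x} = \frac{-12 + x}{C + 3 C x}$)
$\frac{207}{-391} + \frac{L{\left(2,-4 \right)} + 10 \left(-1\right)^{4}}{-27} = \frac{207}{-391} + \frac{\frac{-12 - 4}{2 \left(1 + 3 \left(-4\right)\right)} + 10 \left(-1\right)^{4}}{-27} = 207 \left(- \frac{1}{391}\right) + \left(\frac{1}{2} \frac{1}{1 - 12} \left(-16\right) + 10 \cdot 1\right) \left(- \frac{1}{27}\right) = - \frac{9}{17} + \left(\frac{1}{2} \frac{1}{-11} \left(-16\right) + 10\right) \left(- \frac{1}{27}\right) = - \frac{9}{17} + \left(\frac{1}{2} \left(- \frac{1}{11}\right) \left(-16\right) + 10\right) \left(- \frac{1}{27}\right) = - \frac{9}{17} + \left(\frac{8}{11} + 10\right) \left(- \frac{1}{27}\right) = - \frac{9}{17} + \frac{118}{11} \left(- \frac{1}{27}\right) = - \frac{9}{17} - \frac{118}{297} = - \frac{4679}{5049}$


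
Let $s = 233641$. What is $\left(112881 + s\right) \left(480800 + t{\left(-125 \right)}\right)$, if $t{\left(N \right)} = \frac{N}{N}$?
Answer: $166608124122$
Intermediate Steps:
$t{\left(N \right)} = 1$
$\left(112881 + s\right) \left(480800 + t{\left(-125 \right)}\right) = \left(112881 + 233641\right) \left(480800 + 1\right) = 346522 \cdot 480801 = 166608124122$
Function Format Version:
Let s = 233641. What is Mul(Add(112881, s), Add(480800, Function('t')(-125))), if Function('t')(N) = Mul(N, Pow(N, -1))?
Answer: 166608124122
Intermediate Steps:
Function('t')(N) = 1
Mul(Add(112881, s), Add(480800, Function('t')(-125))) = Mul(Add(112881, 233641), Add(480800, 1)) = Mul(346522, 480801) = 166608124122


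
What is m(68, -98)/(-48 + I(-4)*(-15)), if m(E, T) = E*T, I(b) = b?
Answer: -1666/3 ≈ -555.33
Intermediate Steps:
m(68, -98)/(-48 + I(-4)*(-15)) = (68*(-98))/(-48 - 4*(-15)) = -6664/(-48 + 60) = -6664/12 = -6664*1/12 = -1666/3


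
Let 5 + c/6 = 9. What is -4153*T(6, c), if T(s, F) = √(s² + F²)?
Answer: -24918*√17 ≈ -1.0274e+5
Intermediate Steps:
c = 24 (c = -30 + 6*9 = -30 + 54 = 24)
T(s, F) = √(F² + s²)
-4153*T(6, c) = -4153*√(24² + 6²) = -4153*√(576 + 36) = -24918*√17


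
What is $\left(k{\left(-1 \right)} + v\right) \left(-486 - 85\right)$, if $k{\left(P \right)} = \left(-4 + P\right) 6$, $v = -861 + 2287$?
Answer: $-797116$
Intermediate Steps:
$v = 1426$
$k{\left(P \right)} = -24 + 6 P$
$\left(k{\left(-1 \right)} + v\right) \left(-486 - 85\right) = \left(\left(-24 + 6 \left(-1\right)\right) + 1426\right) \left(-486 - 85\right) = \left(\left(-24 - 6\right) + 1426\right) \left(-571\right) = \left(-30 + 1426\right) \left(-571\right) = 1396 \left(-571\right) = -797116$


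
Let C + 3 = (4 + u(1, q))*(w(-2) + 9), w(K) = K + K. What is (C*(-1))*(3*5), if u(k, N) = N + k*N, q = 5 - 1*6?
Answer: -105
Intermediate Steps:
q = -1 (q = 5 - 6 = -1)
u(k, N) = N + N*k
w(K) = 2*K
C = 7 (C = -3 + (4 - (1 + 1))*(2*(-2) + 9) = -3 + (4 - 1*2)*(-4 + 9) = -3 + (4 - 2)*5 = -3 + 2*5 = -3 + 10 = 7)
(C*(-1))*(3*5) = (7*(-1))*(3*5) = -7*15 = -105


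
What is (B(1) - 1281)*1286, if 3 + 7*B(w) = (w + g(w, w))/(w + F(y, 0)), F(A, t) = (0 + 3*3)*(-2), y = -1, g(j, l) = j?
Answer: -196104712/119 ≈ -1.6479e+6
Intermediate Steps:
F(A, t) = -18 (F(A, t) = (0 + 9)*(-2) = 9*(-2) = -18)
B(w) = -3/7 + 2*w/(7*(-18 + w)) (B(w) = -3/7 + ((w + w)/(w - 18))/7 = -3/7 + ((2*w)/(-18 + w))/7 = -3/7 + (2*w/(-18 + w))/7 = -3/7 + 2*w/(7*(-18 + w)))
(B(1) - 1281)*1286 = ((54 - 1*1)/(7*(-18 + 1)) - 1281)*1286 = ((1/7)*(54 - 1)/(-17) - 1281)*1286 = ((1/7)*(-1/17)*53 - 1281)*1286 = (-53/119 - 1281)*1286 = -152492/119*1286 = -196104712/119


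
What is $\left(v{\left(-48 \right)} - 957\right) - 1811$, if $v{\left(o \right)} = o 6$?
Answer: $-3056$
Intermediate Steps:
$v{\left(o \right)} = 6 o$
$\left(v{\left(-48 \right)} - 957\right) - 1811 = \left(6 \left(-48\right) - 957\right) - 1811 = \left(-288 - 957\right) - 1811 = -1245 - 1811 = -3056$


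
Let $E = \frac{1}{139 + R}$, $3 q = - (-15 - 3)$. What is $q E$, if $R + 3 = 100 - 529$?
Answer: $- \frac{6}{293} \approx -0.020478$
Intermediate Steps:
$R = -432$ ($R = -3 + \left(100 - 529\right) = -3 - 429 = -432$)
$q = 6$ ($q = \frac{\left(-1\right) \left(-15 - 3\right)}{3} = \frac{\left(-1\right) \left(-18\right)}{3} = \frac{1}{3} \cdot 18 = 6$)
$E = - \frac{1}{293}$ ($E = \frac{1}{139 - 432} = \frac{1}{-293} = - \frac{1}{293} \approx -0.003413$)
$q E = 6 \left(- \frac{1}{293}\right) = - \frac{6}{293}$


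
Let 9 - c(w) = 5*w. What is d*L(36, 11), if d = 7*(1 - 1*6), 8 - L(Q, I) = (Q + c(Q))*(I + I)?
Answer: -104230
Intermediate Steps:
c(w) = 9 - 5*w
L(Q, I) = 8 - 2*I*(9 - 4*Q) (L(Q, I) = 8 - (Q + (9 - 5*Q))*(I + I) = 8 - (9 - 4*Q)*2*I = 8 - 2*I*(9 - 4*Q))
d = -35 (d = 7*(1 - 6) = 7*(-5) = -35)
d*L(36, 11) = -35*(8 - 18*11 + 8*11*36) = -35*(8 - 198 + 3168) = -35*2978 = -104230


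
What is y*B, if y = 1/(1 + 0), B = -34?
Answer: -34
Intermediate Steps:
y = 1 (y = 1/1 = 1)
y*B = 1*(-34) = -34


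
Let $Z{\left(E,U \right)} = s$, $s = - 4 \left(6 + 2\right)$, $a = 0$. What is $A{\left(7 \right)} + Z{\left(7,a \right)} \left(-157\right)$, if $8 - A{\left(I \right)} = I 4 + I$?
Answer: $4997$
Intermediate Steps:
$s = -32$ ($s = \left(-4\right) 8 = -32$)
$Z{\left(E,U \right)} = -32$
$A{\left(I \right)} = 8 - 5 I$ ($A{\left(I \right)} = 8 - \left(I 4 + I\right) = 8 - \left(4 I + I\right) = 8 - 5 I$)
$A{\left(7 \right)} + Z{\left(7,a \right)} \left(-157\right) = \left(8 - 35\right) - -5024 = \left(8 - 35\right) + 5024 = -27 + 5024 = 4997$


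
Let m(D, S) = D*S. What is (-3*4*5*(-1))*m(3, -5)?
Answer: -900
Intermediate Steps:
(-3*4*5*(-1))*m(3, -5) = (-3*4*5*(-1))*(3*(-5)) = -60*(-1)*(-15) = -3*(-20)*(-15) = 60*(-15) = -900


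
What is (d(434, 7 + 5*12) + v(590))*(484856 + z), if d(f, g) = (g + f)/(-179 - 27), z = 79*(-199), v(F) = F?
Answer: 56783631265/206 ≈ 2.7565e+8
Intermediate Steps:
z = -15721
d(f, g) = -f/206 - g/206 (d(f, g) = (f + g)/(-206) = (f + g)*(-1/206) = -f/206 - g/206)
(d(434, 7 + 5*12) + v(590))*(484856 + z) = ((-1/206*434 - (7 + 5*12)/206) + 590)*(484856 - 15721) = ((-217/103 - (7 + 60)/206) + 590)*469135 = ((-217/103 - 1/206*67) + 590)*469135 = ((-217/103 - 67/206) + 590)*469135 = (-501/206 + 590)*469135 = (121039/206)*469135 = 56783631265/206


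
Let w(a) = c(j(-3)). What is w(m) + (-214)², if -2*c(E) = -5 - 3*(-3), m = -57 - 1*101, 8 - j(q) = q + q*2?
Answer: 45794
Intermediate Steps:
j(q) = 8 - 3*q (j(q) = 8 - (q + q*2) = 8 - (q + 2*q) = 8 - 3*q)
m = -158 (m = -57 - 101 = -158)
c(E) = -2 (c(E) = -(-5 - 3*(-3))/2 = -(-5 + 9)/2 = -½*4 = -2)
w(a) = -2
w(m) + (-214)² = -2 + (-214)² = -2 + 45796 = 45794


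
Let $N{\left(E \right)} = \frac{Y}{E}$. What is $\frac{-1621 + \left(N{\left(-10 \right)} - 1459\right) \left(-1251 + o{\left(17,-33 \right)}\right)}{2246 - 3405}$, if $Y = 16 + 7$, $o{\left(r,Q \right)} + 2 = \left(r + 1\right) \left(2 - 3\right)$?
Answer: $- \frac{18556913}{11590} \approx -1601.1$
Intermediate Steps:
$o{\left(r,Q \right)} = -3 - r$ ($o{\left(r,Q \right)} = -2 + \left(r + 1\right) \left(2 - 3\right) = -2 + \left(1 + r\right) \left(2 - 3\right) = -2 + \left(1 + r\right) \left(-1\right) = -2 - \left(1 + r\right) = -3 - r$)
$Y = 23$
$N{\left(E \right)} = \frac{23}{E}$
$\frac{-1621 + \left(N{\left(-10 \right)} - 1459\right) \left(-1251 + o{\left(17,-33 \right)}\right)}{2246 - 3405} = \frac{-1621 + \left(\frac{23}{-10} - 1459\right) \left(-1251 - 20\right)}{2246 - 3405} = \frac{-1621 + \left(23 \left(- \frac{1}{10}\right) - 1459\right) \left(-1251 - 20\right)}{-1159} = \left(-1621 + \left(- \frac{23}{10} - 1459\right) \left(-1251 - 20\right)\right) \left(- \frac{1}{1159}\right) = \left(-1621 - - \frac{18573123}{10}\right) \left(- \frac{1}{1159}\right) = \left(-1621 + \frac{18573123}{10}\right) \left(- \frac{1}{1159}\right) = \frac{18556913}{10} \left(- \frac{1}{1159}\right) = - \frac{18556913}{11590}$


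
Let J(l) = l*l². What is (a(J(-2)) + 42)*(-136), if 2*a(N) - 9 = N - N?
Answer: -6324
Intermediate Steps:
J(l) = l³
a(N) = 9/2 (a(N) = 9/2 + (N - N)/2 = 9/2 + (½)*0 = 9/2 + 0 = 9/2)
(a(J(-2)) + 42)*(-136) = (9/2 + 42)*(-136) = (93/2)*(-136) = -6324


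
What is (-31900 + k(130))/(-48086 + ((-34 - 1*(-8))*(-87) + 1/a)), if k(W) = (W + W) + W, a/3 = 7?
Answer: 661710/962303 ≈ 0.68763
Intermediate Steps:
a = 21 (a = 3*7 = 21)
k(W) = 3*W (k(W) = 2*W + W = 3*W)
(-31900 + k(130))/(-48086 + ((-34 - 1*(-8))*(-87) + 1/a)) = (-31900 + 3*130)/(-48086 + ((-34 - 1*(-8))*(-87) + 1/21)) = (-31900 + 390)/(-48086 + ((-34 + 8)*(-87) + 1/21)) = -31510/(-48086 + (-26*(-87) + 1/21)) = -31510/(-48086 + (2262 + 1/21)) = -31510/(-48086 + 47503/21) = -31510/(-962303/21) = -31510*(-21/962303) = 661710/962303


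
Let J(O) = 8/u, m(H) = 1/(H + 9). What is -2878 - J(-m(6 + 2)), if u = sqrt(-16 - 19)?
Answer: -2878 + 8*I*sqrt(35)/35 ≈ -2878.0 + 1.3522*I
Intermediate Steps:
u = I*sqrt(35) (u = sqrt(-35) = I*sqrt(35) ≈ 5.9161*I)
m(H) = 1/(9 + H)
J(O) = -8*I*sqrt(35)/35 (J(O) = 8/((I*sqrt(35))) = 8*(-I*sqrt(35)/35) = -8*I*sqrt(35)/35)
-2878 - J(-m(6 + 2)) = -2878 - (-8)*I*sqrt(35)/35 = -2878 + 8*I*sqrt(35)/35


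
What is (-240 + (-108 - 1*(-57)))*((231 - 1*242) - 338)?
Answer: 101559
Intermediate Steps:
(-240 + (-108 - 1*(-57)))*((231 - 1*242) - 338) = (-240 + (-108 + 57))*((231 - 242) - 338) = (-240 - 51)*(-11 - 338) = -291*(-349) = 101559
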